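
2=2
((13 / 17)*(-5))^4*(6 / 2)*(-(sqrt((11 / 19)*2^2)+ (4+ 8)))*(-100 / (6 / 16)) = 28561000000*sqrt(209) / 1586899+ 171366000000 / 83521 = 2311965.40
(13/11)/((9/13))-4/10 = 647/495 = 1.31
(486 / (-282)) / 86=-81 / 4042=-0.02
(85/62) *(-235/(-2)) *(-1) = -161.09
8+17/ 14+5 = 199/ 14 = 14.21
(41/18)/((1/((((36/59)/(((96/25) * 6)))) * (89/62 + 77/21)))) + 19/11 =70749703/34765632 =2.04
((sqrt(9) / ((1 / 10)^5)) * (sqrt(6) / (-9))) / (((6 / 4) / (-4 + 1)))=163299.32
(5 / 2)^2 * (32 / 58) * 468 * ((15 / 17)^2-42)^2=6641835829200 / 2422109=2742170.49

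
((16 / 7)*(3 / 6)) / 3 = 8 / 21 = 0.38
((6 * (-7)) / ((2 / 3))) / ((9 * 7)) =-1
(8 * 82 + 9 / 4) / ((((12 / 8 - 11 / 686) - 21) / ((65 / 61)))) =-58702735 / 1633336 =-35.94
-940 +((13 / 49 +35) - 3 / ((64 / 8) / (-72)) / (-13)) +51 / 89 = -51377384 / 56693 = -906.24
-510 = -510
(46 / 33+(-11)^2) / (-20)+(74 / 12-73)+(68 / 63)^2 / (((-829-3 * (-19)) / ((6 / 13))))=-53275884521 / 730269540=-72.95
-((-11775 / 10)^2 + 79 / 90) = -249571283 / 180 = -1386507.13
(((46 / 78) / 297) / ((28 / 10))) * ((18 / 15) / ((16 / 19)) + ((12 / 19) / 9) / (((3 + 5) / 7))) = 77947 / 73945872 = 0.00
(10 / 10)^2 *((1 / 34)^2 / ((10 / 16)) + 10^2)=144502 / 1445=100.00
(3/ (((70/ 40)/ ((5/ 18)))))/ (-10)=-1/ 21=-0.05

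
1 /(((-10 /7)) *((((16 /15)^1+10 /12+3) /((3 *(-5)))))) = 15 /7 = 2.14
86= 86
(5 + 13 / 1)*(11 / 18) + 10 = 21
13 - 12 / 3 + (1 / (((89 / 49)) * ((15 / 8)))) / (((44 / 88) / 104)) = 93551 / 1335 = 70.08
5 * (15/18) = 25/6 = 4.17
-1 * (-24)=24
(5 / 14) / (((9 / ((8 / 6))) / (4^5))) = 10240 / 189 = 54.18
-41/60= -0.68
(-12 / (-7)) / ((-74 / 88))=-528 / 259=-2.04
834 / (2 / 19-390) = -2.14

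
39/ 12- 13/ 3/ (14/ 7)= 13/ 12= 1.08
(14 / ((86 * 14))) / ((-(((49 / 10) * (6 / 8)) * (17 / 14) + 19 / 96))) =-240 / 96191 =-0.00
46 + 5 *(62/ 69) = 3484/ 69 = 50.49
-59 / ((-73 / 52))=3068 / 73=42.03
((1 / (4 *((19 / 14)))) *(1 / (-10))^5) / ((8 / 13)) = -91 / 30400000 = -0.00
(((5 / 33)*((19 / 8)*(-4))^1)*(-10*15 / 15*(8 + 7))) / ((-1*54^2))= -2375 / 32076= -0.07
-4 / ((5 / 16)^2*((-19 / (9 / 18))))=512 / 475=1.08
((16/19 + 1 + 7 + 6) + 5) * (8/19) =3016/361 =8.35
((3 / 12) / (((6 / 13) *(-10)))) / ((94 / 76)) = -247 / 5640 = -0.04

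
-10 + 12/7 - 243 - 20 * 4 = -331.29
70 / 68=35 / 34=1.03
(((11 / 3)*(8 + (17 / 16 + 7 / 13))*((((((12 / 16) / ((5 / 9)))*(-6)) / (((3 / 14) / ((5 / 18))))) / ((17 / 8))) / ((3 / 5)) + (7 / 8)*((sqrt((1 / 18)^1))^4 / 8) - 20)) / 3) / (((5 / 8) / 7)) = -1530487613809 / 412439040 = -3710.82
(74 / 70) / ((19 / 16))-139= -91843 / 665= -138.11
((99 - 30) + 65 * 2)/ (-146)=-199/ 146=-1.36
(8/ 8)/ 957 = 0.00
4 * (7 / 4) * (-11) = -77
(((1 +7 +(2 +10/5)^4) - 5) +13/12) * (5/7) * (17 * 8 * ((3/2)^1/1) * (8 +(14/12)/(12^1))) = 154661155/504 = 306867.37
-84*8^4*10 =-3440640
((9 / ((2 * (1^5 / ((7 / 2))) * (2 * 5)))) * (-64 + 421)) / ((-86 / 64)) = -89964 / 215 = -418.44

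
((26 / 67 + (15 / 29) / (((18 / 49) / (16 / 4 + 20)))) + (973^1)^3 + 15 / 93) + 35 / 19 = 1054208790502945 / 1144427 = 921167353.18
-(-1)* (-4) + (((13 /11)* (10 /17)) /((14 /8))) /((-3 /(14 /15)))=-6940 /1683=-4.12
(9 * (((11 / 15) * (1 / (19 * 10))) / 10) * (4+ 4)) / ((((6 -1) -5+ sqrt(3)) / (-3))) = -66 * sqrt(3) / 2375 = -0.05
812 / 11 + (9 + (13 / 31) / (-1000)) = 28240857 / 341000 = 82.82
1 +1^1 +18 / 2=11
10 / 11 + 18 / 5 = 248 / 55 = 4.51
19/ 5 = 3.80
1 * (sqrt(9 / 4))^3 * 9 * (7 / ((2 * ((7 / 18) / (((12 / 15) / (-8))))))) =-2187 / 80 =-27.34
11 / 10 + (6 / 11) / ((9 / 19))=743 / 330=2.25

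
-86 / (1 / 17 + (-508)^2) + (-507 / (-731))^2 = 1126915604579 / 2344289265129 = 0.48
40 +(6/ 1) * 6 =76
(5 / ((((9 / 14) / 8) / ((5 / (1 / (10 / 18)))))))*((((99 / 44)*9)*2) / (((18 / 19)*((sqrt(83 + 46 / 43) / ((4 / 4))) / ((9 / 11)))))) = 13300*sqrt(155445) / 7953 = 659.34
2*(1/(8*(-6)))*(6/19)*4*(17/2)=-17/38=-0.45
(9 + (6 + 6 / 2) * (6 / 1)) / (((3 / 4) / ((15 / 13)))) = 1260 / 13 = 96.92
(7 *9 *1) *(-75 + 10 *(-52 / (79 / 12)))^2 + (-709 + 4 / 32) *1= 74550168689 / 49928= 1493153.51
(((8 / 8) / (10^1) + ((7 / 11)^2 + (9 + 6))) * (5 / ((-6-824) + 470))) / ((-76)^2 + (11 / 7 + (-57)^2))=-131327 / 5504764320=-0.00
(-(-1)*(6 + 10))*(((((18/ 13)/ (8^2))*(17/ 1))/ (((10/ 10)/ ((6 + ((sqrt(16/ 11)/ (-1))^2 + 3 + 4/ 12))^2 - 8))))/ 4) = 250801/ 1573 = 159.44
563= 563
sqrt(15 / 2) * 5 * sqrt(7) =5 * sqrt(210) / 2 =36.23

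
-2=-2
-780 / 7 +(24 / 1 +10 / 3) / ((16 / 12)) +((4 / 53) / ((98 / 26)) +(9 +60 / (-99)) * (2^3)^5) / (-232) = -3172523054 / 2485329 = -1276.50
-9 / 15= -3 / 5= -0.60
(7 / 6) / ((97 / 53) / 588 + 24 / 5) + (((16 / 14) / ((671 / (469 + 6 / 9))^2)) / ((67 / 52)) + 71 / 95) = 192527829961135121 / 135123212754763695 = 1.42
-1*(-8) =8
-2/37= -0.05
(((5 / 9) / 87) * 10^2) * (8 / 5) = 800 / 783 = 1.02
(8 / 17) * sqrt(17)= 8 * sqrt(17) / 17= 1.94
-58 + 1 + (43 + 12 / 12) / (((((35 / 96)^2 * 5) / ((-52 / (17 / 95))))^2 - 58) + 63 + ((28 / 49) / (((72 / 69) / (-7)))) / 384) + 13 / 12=-233827142944556975 / 4964580752968524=-47.10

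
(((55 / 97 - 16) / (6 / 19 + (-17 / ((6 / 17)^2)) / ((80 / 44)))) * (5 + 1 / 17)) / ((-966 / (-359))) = 2450648880 / 6313062931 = 0.39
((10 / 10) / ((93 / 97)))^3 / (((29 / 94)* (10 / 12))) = 171582524 / 38877255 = 4.41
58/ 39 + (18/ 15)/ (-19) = 5276/ 3705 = 1.42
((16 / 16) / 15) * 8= 8 / 15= 0.53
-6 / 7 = -0.86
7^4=2401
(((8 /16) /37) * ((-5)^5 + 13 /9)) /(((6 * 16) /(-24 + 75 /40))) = 103663 /10656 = 9.73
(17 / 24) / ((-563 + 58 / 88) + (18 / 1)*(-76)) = -187 / 509610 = -0.00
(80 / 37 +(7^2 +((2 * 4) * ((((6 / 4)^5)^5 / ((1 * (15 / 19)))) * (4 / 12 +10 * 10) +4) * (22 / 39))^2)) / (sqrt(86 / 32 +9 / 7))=1297794971907300780397318089301093 * sqrt(3115) / 688384026624393216000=105221461171305.05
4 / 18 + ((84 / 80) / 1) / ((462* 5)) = 0.22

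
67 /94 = 0.71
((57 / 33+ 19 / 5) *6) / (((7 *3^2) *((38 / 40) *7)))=128 / 1617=0.08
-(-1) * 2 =2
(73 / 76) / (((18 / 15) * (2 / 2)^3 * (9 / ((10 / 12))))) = 1825 / 24624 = 0.07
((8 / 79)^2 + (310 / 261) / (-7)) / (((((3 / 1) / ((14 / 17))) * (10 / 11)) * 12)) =-9997801 / 2492218530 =-0.00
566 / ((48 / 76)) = 5377 / 6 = 896.17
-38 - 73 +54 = -57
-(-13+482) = -469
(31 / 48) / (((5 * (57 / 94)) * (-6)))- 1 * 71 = -2915297 / 41040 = -71.04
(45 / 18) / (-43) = -5 / 86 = -0.06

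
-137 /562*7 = -959 /562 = -1.71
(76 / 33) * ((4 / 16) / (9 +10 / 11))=19 / 327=0.06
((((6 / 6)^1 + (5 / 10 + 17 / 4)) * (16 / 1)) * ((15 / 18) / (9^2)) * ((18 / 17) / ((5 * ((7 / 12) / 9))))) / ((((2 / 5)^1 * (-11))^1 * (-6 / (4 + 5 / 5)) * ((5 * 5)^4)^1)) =92 / 61359375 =0.00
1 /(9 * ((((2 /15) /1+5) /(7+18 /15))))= 41 /231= 0.18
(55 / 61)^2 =3025 / 3721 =0.81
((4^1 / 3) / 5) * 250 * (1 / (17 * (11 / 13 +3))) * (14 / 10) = 364 / 255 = 1.43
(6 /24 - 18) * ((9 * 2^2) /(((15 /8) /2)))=-3408 /5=-681.60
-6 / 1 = -6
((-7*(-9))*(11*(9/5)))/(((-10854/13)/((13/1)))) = -13013/670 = -19.42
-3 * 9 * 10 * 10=-2700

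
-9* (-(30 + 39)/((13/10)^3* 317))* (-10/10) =-621000/696449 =-0.89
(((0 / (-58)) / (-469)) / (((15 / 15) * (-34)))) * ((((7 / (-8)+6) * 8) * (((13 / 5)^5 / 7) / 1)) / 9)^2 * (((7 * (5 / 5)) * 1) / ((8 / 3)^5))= 0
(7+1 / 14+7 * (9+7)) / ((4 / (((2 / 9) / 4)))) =1667 / 1008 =1.65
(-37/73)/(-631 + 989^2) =-37/71356770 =-0.00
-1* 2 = -2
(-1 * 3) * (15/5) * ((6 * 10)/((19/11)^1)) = -5940/19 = -312.63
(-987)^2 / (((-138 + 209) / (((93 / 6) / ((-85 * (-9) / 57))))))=191261847 / 12070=15846.05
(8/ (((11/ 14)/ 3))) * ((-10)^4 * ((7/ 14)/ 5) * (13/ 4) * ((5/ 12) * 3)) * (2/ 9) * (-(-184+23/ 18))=136045000/ 27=5038703.70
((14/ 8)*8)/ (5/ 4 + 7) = 1.70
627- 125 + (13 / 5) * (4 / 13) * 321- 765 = -31 / 5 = -6.20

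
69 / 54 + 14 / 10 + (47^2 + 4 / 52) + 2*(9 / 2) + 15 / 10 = 1300019 / 585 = 2222.25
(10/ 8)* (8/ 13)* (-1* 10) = -100/ 13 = -7.69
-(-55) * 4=220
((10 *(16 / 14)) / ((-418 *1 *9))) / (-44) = 10 / 144837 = 0.00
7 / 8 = 0.88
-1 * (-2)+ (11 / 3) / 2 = 23 / 6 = 3.83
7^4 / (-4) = -2401 / 4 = -600.25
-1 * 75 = -75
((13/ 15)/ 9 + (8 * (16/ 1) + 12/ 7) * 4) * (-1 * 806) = -395271266/ 945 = -418276.47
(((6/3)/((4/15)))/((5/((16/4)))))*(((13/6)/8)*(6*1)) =39/4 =9.75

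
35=35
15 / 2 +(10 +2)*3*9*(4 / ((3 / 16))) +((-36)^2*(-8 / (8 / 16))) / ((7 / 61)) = -2432919 / 14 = -173779.93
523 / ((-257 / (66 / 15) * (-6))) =5753 / 3855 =1.49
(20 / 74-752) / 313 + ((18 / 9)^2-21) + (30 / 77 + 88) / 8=-29794685 / 3566948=-8.35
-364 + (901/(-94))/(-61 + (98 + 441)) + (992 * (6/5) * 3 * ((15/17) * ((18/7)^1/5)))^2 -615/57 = 793602884812167333/302233974700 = 2625789.79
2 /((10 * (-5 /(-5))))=1 /5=0.20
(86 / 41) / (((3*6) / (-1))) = -43 / 369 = -0.12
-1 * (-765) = 765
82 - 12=70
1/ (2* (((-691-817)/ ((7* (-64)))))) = 56/ 377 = 0.15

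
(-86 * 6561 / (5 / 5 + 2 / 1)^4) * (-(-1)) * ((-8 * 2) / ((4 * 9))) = 3096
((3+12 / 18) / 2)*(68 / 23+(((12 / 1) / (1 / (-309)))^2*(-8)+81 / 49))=-1363596949319 / 6762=-201655863.55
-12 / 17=-0.71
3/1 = 3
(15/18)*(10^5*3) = 250000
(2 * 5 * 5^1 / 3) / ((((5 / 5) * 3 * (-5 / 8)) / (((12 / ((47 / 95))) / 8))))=-3800 / 141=-26.95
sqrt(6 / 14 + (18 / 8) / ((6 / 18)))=sqrt(1407) / 14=2.68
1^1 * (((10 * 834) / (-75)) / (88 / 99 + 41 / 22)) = -110088 / 2725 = -40.40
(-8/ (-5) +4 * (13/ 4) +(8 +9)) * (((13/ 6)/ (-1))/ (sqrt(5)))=-1027 * sqrt(5)/ 75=-30.62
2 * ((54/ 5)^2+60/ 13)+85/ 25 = 79921/ 325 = 245.91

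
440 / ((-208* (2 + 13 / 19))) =-0.79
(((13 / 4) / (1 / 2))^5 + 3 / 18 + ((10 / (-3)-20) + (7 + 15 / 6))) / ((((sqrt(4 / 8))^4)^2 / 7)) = 7787969 / 6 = 1297994.83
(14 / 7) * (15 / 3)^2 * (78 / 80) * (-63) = -12285 / 4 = -3071.25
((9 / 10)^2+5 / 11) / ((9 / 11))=1391 / 900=1.55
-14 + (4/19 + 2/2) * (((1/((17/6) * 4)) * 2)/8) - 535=-1418547/2584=-548.97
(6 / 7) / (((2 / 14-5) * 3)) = -1 / 17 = -0.06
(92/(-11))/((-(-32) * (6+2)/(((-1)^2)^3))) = -23/704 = -0.03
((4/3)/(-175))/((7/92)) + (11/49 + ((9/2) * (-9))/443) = 107227/3256050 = 0.03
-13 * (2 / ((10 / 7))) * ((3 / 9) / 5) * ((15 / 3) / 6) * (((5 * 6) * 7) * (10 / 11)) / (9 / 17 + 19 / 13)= -96.95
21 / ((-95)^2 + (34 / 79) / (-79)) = 43687 / 18774997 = 0.00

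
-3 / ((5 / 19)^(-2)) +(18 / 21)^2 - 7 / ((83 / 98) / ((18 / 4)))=-53832300 / 1468187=-36.67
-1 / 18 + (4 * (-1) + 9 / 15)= -311 / 90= -3.46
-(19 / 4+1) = -23 / 4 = -5.75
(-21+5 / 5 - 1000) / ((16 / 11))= -2805 / 4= -701.25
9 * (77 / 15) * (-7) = -1617 / 5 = -323.40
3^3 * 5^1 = 135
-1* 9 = -9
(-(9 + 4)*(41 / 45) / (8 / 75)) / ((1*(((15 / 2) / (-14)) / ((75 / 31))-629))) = 93275 / 528546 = 0.18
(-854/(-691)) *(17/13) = 14518/8983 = 1.62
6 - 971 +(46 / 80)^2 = -1543471 / 1600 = -964.67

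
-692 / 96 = -173 / 24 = -7.21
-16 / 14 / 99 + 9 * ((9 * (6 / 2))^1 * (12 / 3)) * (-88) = -85536.01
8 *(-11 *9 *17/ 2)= -6732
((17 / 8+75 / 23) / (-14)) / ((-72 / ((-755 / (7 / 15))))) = -3741025 / 432768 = -8.64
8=8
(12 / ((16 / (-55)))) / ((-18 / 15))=275 / 8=34.38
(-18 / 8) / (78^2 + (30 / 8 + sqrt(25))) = -9 / 24371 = -0.00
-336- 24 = -360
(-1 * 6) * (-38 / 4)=57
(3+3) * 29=174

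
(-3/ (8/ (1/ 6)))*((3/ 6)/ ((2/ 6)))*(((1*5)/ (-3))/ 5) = 1/ 32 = 0.03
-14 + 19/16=-205/16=-12.81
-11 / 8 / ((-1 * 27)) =11 / 216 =0.05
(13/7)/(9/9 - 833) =-1/448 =-0.00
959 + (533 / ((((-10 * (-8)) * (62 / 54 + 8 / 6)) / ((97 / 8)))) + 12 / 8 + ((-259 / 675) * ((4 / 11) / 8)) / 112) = 63234508079 / 63676800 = 993.05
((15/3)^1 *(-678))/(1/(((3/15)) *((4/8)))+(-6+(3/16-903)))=54240/14381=3.77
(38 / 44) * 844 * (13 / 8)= 52117 / 44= 1184.48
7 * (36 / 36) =7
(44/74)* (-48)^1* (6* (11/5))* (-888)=1672704/5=334540.80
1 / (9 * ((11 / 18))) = 2 / 11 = 0.18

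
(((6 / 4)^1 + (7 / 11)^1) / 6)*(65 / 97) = 3055 / 12804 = 0.24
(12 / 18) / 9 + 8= 218 / 27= 8.07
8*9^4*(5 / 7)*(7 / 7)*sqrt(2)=262440*sqrt(2) / 7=53020.89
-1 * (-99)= 99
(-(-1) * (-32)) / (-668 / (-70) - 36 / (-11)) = -6160 / 2467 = -2.50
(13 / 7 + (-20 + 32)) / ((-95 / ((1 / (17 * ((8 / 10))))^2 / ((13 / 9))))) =-4365 / 7994896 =-0.00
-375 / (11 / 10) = -3750 / 11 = -340.91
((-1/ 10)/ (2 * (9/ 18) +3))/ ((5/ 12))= -3/ 50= -0.06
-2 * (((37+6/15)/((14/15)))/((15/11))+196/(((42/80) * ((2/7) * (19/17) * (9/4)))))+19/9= -19676536/17955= -1095.88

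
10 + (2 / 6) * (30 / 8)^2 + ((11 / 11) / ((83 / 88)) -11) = 4.75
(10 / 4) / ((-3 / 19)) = -95 / 6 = -15.83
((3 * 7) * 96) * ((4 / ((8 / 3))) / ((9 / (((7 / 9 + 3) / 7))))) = 544 / 3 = 181.33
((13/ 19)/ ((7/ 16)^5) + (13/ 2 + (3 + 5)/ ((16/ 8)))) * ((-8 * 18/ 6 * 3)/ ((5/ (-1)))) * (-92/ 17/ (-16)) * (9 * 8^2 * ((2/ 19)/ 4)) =2025094055904/ 515722795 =3926.71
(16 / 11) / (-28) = -4 / 77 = -0.05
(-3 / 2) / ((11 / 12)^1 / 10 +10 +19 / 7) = -1260 / 10757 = -0.12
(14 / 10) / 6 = 7 / 30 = 0.23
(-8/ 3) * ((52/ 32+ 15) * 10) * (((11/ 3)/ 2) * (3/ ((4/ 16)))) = -29260/ 3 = -9753.33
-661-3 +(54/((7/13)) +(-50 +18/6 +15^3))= 19350/7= 2764.29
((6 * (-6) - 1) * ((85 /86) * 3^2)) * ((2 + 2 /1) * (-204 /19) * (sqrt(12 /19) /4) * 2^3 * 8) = 369550080 * sqrt(57) /15523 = 179736.00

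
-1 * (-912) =912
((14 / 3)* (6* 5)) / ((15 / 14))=392 / 3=130.67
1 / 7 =0.14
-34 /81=-0.42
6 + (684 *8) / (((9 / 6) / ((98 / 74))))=178974 / 37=4837.14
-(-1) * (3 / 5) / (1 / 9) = 5.40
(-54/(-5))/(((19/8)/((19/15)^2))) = 912/125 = 7.30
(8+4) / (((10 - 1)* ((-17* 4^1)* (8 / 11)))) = -11 / 408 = -0.03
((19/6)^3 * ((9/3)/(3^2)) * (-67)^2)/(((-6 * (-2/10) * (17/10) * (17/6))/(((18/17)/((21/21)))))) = 769751275/88434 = 8704.25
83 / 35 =2.37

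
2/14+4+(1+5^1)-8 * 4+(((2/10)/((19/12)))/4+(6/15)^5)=-9066994/415625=-21.82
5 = 5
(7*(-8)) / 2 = -28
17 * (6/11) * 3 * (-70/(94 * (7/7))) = -10710/517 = -20.72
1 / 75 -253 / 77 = -1718 / 525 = -3.27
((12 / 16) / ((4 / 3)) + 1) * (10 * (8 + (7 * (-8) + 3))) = -5625 / 8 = -703.12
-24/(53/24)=-576/53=-10.87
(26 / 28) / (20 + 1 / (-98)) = 91 / 1959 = 0.05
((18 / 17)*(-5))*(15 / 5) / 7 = -270 / 119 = -2.27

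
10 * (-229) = -2290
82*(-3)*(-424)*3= 312912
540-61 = 479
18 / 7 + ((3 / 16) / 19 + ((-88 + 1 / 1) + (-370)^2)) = 291143557 / 2128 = 136815.58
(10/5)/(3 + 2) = 2/5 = 0.40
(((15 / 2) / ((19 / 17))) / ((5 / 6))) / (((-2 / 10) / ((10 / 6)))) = -1275 / 19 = -67.11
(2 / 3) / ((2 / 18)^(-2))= 0.01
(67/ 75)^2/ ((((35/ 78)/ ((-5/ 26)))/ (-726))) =1086338/ 4375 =248.31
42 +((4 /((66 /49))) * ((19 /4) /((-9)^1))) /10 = 248549 /5940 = 41.84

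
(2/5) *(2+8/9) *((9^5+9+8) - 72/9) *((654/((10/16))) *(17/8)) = 151749137.28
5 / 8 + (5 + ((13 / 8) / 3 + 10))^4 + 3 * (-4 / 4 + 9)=19365048625 / 331776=58367.84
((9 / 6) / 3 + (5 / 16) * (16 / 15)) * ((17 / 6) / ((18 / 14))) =595 / 324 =1.84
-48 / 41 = -1.17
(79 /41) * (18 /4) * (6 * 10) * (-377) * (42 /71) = -337739220 /2911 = -116021.72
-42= -42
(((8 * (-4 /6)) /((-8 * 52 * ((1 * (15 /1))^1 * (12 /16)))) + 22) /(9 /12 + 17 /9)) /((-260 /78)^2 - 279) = -0.03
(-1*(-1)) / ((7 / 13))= 13 / 7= 1.86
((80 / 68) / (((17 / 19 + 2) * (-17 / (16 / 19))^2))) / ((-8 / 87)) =-11136 / 1026817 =-0.01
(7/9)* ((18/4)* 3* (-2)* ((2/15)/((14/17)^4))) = -83521/13720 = -6.09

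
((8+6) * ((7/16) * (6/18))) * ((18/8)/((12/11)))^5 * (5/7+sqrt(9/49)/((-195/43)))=12875544297/272629760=47.23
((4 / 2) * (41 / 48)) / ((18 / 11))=1.04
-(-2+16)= -14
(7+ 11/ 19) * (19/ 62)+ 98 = 3110/ 31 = 100.32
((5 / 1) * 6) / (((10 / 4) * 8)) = 3 / 2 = 1.50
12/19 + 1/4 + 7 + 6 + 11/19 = 1099/76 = 14.46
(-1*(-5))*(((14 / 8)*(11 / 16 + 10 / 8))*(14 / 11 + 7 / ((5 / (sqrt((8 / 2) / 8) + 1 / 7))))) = 1519*sqrt(2) / 128 + 17577 / 704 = 41.75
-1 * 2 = -2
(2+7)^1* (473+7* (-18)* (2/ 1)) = 1989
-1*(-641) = 641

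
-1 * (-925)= 925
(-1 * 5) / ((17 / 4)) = -20 / 17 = -1.18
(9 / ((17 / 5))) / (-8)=-45 / 136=-0.33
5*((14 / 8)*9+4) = 395 / 4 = 98.75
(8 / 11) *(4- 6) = -1.45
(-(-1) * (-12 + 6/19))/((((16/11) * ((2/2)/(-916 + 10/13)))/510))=1852250895/494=3749495.74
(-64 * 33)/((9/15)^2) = -17600/3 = -5866.67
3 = 3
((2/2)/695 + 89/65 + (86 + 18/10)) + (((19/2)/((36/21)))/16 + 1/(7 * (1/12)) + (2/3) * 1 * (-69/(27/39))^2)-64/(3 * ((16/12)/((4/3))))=1462744489289/218574720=6692.19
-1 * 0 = 0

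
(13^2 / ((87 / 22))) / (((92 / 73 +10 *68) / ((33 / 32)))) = 1492777 / 23075648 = 0.06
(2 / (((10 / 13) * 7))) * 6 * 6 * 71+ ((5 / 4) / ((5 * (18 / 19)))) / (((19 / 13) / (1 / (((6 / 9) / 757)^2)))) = 261800591 / 1120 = 233750.53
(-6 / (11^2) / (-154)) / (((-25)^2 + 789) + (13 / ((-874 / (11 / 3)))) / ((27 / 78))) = 35397 / 155425513859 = 0.00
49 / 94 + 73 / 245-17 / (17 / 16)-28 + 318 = 6329087 / 23030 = 274.82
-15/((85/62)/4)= -43.76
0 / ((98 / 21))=0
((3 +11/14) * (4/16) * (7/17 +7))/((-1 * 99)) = -53/748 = -0.07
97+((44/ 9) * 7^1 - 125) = 56/ 9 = 6.22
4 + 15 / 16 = 79 / 16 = 4.94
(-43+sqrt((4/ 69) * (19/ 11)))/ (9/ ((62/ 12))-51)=1333/ 1527-62 * sqrt(14421)/ 1158993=0.87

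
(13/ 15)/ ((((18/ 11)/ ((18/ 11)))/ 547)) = 7111/ 15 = 474.07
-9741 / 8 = -1217.62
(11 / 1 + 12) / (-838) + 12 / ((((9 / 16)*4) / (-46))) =-616837 / 2514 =-245.36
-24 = -24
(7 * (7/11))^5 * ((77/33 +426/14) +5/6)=56938939477/966306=58924.34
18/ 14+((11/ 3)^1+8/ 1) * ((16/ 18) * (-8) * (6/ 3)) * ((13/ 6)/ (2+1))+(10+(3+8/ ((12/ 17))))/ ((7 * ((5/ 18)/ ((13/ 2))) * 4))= -98.21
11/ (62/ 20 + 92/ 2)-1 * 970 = -476160/ 491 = -969.78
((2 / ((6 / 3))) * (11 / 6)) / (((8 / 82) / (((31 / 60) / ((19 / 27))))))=13.80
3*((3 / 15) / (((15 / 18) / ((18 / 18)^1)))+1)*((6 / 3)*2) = 372 / 25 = 14.88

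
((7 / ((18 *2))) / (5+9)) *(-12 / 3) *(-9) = 1 / 2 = 0.50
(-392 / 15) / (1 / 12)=-1568 / 5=-313.60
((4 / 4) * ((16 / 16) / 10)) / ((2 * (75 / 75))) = 1 / 20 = 0.05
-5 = -5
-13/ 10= -1.30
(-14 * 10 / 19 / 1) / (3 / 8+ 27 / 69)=-25760 / 2679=-9.62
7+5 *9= 52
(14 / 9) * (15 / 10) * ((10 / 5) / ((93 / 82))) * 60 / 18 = 11480 / 837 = 13.72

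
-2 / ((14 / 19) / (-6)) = 114 / 7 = 16.29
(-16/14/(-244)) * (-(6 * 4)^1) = -48/427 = -0.11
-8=-8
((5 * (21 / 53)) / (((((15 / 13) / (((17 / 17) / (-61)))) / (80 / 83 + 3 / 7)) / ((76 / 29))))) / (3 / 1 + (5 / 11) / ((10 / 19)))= -17584424 / 661455635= -0.03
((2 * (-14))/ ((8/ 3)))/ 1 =-21/ 2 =-10.50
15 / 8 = 1.88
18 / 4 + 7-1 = 21 / 2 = 10.50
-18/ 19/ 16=-9/ 152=-0.06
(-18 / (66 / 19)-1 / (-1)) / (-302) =23 / 1661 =0.01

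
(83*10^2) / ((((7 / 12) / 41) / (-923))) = -3769162800 / 7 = -538451828.57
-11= -11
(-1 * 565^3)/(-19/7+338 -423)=1262534875/614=2056245.72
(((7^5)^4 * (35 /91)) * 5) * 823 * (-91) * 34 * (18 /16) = -439572104121893992983956.30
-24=-24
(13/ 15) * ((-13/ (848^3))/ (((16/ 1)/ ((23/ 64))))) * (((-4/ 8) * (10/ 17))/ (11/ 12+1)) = 169/ 2653850435584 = 0.00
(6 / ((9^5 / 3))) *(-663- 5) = -1336 / 6561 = -0.20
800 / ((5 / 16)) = 2560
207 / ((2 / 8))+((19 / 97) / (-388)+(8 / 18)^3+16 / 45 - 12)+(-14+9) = 111316341941 / 137183220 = 811.44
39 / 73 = 0.53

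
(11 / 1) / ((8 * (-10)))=-11 / 80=-0.14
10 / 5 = 2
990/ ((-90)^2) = 11/ 90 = 0.12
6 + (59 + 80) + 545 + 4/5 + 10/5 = 3464/5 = 692.80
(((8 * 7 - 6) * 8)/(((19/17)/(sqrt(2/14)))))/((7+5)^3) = 425 * sqrt(7)/14364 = 0.08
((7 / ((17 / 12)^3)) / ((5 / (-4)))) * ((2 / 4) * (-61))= 1475712 / 24565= 60.07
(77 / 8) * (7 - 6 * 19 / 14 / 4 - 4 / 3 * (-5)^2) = -26213 / 96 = -273.05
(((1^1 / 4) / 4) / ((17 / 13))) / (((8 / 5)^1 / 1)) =65 / 2176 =0.03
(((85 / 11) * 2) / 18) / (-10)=-17 / 198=-0.09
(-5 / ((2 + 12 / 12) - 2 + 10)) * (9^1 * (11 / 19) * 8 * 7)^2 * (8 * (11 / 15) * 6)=-491774976 / 361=-1362257.55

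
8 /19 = 0.42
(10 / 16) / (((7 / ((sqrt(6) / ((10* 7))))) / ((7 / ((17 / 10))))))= 5* sqrt(6) / 952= 0.01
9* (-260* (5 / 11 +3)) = -88920 / 11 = -8083.64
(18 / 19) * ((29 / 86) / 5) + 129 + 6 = 551736 / 4085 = 135.06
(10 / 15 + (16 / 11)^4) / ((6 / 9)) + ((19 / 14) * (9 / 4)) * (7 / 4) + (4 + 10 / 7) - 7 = 11.49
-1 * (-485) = 485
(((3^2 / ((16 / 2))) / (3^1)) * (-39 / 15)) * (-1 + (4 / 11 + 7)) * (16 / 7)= -156 / 11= -14.18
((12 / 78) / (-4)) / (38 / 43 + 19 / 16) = -344 / 18525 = -0.02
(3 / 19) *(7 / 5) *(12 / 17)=252 / 1615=0.16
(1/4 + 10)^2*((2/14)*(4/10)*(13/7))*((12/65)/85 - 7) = -64992503/833000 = -78.02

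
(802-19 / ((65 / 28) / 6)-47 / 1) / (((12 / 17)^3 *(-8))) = -225423179 / 898560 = -250.87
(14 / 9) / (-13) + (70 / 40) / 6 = 161 / 936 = 0.17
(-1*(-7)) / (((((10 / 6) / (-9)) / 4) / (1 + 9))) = -1512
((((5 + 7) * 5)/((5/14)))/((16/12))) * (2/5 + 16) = 10332/5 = 2066.40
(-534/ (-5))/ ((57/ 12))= 2136/ 95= 22.48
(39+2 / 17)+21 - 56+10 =240 / 17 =14.12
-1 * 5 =-5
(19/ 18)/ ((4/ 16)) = 38/ 9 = 4.22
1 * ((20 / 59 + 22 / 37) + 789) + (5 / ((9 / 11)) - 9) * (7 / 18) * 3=786.56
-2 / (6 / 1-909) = 2 / 903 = 0.00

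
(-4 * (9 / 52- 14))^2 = 516961 / 169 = 3058.94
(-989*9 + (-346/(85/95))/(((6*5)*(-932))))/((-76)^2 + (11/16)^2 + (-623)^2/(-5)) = 135386135872/1092845512737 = 0.12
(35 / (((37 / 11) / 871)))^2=112449562225 / 1369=82139928.58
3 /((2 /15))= 45 /2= 22.50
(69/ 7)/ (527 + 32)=69/ 3913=0.02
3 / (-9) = -1 / 3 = -0.33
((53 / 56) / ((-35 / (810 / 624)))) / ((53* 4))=-0.00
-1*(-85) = 85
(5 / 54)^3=125 / 157464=0.00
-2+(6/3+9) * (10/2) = 53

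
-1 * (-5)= 5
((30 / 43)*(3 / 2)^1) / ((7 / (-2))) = -90 / 301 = -0.30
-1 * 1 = -1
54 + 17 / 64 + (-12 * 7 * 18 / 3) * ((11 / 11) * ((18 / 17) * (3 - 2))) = -521567 / 1088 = -479.38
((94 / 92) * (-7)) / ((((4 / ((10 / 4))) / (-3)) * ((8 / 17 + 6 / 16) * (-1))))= -16779 / 1058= -15.86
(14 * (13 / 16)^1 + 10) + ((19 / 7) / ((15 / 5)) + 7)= 4919 / 168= 29.28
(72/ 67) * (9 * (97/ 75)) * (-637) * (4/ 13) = -4106592/ 1675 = -2451.70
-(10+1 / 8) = -81 / 8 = -10.12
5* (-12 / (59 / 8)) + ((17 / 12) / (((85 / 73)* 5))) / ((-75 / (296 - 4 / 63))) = -190174927 / 20908125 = -9.10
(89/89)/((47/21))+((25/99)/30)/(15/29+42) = 0.45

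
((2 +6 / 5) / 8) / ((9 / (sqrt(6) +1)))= 2 / 45 +2 * sqrt(6) / 45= 0.15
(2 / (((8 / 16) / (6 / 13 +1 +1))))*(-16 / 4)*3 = -1536 / 13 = -118.15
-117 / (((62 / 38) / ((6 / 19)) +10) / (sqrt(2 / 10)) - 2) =-63882* sqrt(5) / 41261 - 8424 / 41261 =-3.67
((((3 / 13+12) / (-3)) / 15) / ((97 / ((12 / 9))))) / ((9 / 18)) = -424 / 56745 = -0.01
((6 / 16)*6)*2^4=36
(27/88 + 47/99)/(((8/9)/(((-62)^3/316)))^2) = 4944283006851/8787328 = 562660.57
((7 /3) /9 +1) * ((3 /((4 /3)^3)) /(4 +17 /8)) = 51 /196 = 0.26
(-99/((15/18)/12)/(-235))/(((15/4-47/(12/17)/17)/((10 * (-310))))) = 5303232/47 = 112834.72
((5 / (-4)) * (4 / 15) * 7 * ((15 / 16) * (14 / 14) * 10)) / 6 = -175 / 48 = -3.65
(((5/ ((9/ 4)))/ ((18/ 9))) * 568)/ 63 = 10.02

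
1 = 1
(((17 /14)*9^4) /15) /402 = 12393 /9380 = 1.32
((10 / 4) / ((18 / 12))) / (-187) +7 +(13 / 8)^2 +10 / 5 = 417625 / 35904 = 11.63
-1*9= -9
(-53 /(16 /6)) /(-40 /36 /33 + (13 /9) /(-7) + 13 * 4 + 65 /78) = -330561 /874732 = -0.38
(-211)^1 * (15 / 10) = -633 / 2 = -316.50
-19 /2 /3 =-19 /6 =-3.17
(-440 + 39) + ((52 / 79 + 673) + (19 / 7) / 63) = 9500641 / 34839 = 272.70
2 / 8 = 1 / 4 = 0.25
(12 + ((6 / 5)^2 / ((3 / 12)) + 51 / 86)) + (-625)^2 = 839883209 / 2150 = 390643.35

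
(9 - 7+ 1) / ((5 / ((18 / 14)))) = 27 / 35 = 0.77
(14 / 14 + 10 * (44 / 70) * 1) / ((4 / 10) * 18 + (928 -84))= 255 / 29792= 0.01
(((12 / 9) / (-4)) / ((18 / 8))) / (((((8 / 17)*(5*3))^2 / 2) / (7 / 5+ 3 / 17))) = -1139 / 121500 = -0.01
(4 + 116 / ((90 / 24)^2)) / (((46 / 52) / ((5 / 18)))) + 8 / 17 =683596 / 158355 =4.32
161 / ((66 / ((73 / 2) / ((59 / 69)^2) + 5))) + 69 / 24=125762965 / 918984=136.85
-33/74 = -0.45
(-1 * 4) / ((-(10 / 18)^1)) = 36 / 5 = 7.20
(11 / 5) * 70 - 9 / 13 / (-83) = 166175 / 1079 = 154.01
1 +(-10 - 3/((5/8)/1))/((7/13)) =-927/35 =-26.49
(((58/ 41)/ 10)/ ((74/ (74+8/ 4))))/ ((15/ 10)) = 2204/ 22755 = 0.10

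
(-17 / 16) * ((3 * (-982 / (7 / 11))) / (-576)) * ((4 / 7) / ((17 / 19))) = -102619 / 18816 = -5.45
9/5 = 1.80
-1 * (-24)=24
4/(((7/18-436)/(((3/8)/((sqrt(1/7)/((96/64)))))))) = -81*sqrt(7)/15682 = -0.01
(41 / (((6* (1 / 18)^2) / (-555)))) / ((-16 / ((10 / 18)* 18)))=3071925 / 4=767981.25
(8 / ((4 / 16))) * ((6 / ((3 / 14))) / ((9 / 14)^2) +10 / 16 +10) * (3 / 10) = 752.43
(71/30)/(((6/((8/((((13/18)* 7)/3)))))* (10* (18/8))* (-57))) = -568/389025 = -0.00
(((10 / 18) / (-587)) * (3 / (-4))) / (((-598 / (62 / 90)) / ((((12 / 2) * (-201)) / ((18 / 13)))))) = 2077 / 2916216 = 0.00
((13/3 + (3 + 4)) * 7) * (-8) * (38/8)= -9044/3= -3014.67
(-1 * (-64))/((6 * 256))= 1/24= 0.04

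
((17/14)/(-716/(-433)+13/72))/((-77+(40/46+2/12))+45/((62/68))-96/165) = -62350908840/2560792588837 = -0.02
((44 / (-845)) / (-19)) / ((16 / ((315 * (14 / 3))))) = 1617 / 6422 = 0.25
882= 882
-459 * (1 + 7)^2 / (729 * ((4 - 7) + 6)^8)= -1088 / 177147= -0.01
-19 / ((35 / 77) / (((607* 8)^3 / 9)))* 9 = -4786436657868.80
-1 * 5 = -5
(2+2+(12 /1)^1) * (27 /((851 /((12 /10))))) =2592 /4255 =0.61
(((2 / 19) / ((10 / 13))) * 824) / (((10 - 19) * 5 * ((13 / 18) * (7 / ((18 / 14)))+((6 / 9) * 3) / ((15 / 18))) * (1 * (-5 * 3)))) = 64272 / 2436275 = 0.03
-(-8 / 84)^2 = -4 / 441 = -0.01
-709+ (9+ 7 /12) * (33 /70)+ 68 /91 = -703.73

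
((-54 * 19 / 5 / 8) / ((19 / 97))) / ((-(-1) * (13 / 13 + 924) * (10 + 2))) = -0.01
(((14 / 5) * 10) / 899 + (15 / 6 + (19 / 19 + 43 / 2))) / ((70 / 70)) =25.03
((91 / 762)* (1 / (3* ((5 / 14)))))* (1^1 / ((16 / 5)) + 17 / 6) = 96187 / 274320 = 0.35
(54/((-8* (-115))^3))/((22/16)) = 27/535348000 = 0.00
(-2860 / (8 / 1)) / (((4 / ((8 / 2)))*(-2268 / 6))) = 0.95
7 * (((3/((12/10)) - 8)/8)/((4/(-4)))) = 77/16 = 4.81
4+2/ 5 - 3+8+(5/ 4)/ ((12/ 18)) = 451/ 40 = 11.28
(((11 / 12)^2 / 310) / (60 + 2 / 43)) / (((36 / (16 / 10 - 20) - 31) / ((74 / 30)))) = -4427753 / 1310511657600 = -0.00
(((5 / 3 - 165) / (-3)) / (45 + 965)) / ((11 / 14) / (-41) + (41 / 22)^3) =149742824 / 17927082567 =0.01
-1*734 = -734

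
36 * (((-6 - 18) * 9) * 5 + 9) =-38556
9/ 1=9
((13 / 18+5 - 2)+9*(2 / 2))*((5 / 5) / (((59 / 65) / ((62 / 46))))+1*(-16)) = -4510613 / 24426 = -184.66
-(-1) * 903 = 903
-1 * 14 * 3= -42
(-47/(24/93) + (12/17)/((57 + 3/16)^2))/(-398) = 6912400483/15105771600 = 0.46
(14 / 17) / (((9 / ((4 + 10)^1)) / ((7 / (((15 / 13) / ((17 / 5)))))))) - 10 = 11086 / 675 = 16.42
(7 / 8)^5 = 16807 / 32768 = 0.51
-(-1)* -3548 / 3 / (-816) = 887 / 612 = 1.45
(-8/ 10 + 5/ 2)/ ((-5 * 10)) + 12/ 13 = 5779/ 6500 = 0.89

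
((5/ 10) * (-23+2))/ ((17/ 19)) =-399/ 34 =-11.74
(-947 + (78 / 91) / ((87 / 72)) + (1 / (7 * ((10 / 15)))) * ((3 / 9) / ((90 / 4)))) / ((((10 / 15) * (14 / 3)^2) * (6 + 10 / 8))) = -12966504 / 1442315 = -8.99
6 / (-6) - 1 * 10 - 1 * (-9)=-2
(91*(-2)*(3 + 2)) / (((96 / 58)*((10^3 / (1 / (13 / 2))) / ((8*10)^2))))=-1624 / 3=-541.33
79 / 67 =1.18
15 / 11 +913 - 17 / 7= 70219 / 77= 911.94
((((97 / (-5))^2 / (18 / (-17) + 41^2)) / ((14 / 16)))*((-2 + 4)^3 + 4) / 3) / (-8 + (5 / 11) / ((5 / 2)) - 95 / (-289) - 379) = -8135849392 / 3070288843125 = -0.00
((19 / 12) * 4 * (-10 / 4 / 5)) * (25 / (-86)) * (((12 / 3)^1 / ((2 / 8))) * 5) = 9500 / 129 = 73.64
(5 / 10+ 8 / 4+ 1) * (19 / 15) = 133 / 30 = 4.43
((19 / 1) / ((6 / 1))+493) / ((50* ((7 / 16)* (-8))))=-2977 / 1050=-2.84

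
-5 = -5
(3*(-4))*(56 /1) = -672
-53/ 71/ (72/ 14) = -371/ 2556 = -0.15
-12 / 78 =-2 / 13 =-0.15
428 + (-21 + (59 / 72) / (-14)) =410197 / 1008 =406.94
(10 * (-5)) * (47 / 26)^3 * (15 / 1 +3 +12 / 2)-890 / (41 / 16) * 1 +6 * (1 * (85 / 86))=-28778289755 / 3873311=-7429.89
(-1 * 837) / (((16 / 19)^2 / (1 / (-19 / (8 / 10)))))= 15903 / 320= 49.70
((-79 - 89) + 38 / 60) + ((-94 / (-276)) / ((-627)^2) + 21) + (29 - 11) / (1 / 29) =50946963179 / 135629505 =375.63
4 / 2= 2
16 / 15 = 1.07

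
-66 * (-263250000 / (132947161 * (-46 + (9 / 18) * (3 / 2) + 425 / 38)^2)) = 586872000000 / 5211311797411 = 0.11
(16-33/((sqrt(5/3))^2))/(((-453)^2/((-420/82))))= 266/2804523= 0.00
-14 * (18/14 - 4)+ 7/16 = 615/16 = 38.44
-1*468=-468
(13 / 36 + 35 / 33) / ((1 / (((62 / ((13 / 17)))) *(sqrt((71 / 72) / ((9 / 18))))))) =296701 *sqrt(71) / 15444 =161.88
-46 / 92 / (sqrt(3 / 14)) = -sqrt(42) / 6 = -1.08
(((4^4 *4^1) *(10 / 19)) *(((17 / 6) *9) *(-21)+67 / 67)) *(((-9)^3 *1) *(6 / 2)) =11970063360 / 19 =630003334.74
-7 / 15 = -0.47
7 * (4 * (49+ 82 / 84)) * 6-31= 8365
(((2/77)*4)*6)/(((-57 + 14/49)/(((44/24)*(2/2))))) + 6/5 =2342/1985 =1.18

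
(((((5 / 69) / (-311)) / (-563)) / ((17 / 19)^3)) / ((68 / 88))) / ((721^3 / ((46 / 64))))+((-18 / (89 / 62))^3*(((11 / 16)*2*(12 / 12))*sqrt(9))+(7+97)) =-1489150762162438347298696082875 / 185473351982240749879606896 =-8028.92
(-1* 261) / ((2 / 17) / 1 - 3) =4437 / 49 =90.55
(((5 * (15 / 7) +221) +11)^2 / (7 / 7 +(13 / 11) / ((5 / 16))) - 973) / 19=146224004 / 244853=597.19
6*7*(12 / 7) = 72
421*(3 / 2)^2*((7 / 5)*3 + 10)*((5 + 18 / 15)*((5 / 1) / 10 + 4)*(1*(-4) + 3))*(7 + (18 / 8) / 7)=-3077308341 / 1120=-2747596.73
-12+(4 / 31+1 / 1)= -337 / 31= -10.87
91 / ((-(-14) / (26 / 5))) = 169 / 5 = 33.80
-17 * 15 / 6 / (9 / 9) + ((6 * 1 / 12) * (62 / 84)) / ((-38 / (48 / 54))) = -305297 / 7182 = -42.51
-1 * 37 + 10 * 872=8683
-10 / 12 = -5 / 6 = -0.83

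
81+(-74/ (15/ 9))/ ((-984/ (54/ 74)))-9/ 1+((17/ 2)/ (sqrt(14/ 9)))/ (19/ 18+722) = 459*sqrt(14)/ 182210+59067/ 820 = 72.04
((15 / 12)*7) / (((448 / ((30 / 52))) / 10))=375 / 3328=0.11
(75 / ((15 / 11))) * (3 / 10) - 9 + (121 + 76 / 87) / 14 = 9869 / 609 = 16.21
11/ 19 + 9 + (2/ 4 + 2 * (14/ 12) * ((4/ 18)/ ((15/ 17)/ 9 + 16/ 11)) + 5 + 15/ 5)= 5484877/ 297882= 18.41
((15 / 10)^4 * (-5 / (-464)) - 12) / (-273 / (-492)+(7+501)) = -1212001 / 51598656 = -0.02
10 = 10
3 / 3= 1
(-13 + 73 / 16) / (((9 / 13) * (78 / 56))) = -35 / 4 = -8.75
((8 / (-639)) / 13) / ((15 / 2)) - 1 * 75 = -9345391 / 124605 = -75.00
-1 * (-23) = 23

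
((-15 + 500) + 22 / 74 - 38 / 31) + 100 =669930 / 1147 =584.07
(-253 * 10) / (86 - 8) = -1265 / 39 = -32.44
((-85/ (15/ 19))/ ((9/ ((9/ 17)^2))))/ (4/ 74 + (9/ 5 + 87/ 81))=-284715/ 248642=-1.15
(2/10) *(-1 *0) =0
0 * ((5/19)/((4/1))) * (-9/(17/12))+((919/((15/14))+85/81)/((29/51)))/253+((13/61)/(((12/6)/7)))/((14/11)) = 1584344221/241680780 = 6.56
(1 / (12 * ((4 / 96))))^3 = 8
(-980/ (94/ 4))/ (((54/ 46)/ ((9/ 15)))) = -9016/ 423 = -21.31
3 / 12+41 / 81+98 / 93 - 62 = -604549 / 10044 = -60.19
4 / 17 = 0.24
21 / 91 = 3 / 13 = 0.23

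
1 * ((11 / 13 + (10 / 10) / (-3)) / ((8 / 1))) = 5 / 78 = 0.06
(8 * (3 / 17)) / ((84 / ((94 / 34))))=94 / 2023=0.05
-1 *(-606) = 606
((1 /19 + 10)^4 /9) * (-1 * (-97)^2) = -12522093363649 /1172889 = -10676281.70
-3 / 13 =-0.23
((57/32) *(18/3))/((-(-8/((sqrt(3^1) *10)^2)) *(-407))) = -12825/13024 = -0.98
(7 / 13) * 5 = 35 / 13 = 2.69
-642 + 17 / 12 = -7687 / 12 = -640.58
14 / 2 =7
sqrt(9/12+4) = 2.18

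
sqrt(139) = 11.79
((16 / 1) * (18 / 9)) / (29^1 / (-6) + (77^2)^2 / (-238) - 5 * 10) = -1632 / 7535591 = -0.00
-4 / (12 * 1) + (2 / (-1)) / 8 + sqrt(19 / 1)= -7 / 12 + sqrt(19)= 3.78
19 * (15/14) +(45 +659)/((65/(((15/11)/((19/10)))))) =28.13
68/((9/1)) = 68/9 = 7.56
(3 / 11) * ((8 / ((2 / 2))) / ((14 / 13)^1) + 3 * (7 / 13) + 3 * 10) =969 / 91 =10.65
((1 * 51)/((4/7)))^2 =7965.56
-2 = -2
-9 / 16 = -0.56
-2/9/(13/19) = -38/117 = -0.32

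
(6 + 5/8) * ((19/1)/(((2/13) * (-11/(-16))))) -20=1170.09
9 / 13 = 0.69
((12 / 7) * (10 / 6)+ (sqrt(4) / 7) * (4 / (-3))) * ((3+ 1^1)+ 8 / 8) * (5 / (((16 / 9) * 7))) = 975 / 196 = 4.97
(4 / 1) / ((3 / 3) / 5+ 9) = 10 / 23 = 0.43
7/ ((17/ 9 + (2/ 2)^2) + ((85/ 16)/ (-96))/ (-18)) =2.42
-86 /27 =-3.19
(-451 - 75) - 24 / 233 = -122582 / 233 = -526.10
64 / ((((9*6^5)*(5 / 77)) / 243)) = 3.42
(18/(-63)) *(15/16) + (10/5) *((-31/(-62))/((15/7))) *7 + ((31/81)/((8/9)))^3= 40218173/13063680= 3.08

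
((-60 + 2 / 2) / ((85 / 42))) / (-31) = 2478 / 2635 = 0.94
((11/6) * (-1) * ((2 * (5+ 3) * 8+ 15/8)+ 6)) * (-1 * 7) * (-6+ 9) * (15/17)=1255485/272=4615.75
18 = 18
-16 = -16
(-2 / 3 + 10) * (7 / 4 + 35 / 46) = 539 / 23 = 23.43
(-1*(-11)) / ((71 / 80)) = 880 / 71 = 12.39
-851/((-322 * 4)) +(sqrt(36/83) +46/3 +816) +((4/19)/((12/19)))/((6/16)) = 6 * sqrt(83)/83 +419773/504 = 833.54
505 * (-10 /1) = -5050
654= 654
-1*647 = -647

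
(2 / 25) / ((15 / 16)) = 32 / 375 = 0.09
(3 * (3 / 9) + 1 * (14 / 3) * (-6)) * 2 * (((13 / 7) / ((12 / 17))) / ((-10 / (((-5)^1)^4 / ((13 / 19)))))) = 363375 / 28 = 12977.68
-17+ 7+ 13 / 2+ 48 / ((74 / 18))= 605 / 74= 8.18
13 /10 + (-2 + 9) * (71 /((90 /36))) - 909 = -708.90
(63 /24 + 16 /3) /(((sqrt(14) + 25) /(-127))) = -606425 /14664 + 24257 * sqrt(14) /14664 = -35.17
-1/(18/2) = -1/9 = -0.11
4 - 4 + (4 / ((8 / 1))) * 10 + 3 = 8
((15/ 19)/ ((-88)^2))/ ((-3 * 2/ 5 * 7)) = -25/ 2059904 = -0.00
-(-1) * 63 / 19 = 63 / 19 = 3.32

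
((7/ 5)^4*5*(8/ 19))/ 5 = 19208/ 11875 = 1.62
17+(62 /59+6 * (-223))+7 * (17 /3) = -226610 /177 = -1280.28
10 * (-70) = -700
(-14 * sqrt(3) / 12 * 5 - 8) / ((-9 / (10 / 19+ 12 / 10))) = 1312 / 855+ 574 * sqrt(3) / 513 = 3.47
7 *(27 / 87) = 63 / 29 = 2.17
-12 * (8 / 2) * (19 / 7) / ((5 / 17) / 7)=-15504 / 5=-3100.80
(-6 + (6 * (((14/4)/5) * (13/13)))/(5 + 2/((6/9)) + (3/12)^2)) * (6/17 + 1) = -7.41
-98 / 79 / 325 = -98 / 25675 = -0.00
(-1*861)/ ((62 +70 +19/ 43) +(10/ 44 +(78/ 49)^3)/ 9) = -862432347546/ 133136409617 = -6.48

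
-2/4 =-1/2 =-0.50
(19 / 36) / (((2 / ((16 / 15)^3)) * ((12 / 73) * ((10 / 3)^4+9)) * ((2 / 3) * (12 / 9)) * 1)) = 22192 / 1341125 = 0.02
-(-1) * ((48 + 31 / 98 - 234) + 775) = 57753 / 98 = 589.32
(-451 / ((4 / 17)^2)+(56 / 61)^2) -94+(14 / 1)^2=-478868571 / 59536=-8043.34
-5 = -5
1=1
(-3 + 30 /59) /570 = -49 /11210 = -0.00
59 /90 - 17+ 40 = 2129 /90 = 23.66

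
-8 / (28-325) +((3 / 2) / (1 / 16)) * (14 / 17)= 99928 / 5049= 19.79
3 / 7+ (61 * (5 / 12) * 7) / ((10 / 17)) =302.89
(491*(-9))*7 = -30933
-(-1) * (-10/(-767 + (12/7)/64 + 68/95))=0.01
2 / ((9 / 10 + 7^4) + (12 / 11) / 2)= 220 / 264269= 0.00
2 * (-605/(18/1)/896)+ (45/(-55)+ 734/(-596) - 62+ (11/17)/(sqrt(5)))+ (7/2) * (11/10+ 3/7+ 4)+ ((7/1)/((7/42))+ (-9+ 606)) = 11 * sqrt(5)/85+ 39269066633/66084480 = 594.51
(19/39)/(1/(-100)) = -1900/39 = -48.72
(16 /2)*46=368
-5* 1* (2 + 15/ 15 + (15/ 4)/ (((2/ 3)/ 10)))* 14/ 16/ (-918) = 2765/ 9792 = 0.28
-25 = -25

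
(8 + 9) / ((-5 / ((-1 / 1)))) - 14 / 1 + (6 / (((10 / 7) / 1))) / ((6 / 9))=-43 / 10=-4.30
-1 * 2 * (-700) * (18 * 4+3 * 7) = 130200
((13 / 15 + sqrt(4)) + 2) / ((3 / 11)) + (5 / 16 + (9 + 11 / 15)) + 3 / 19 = 383699 / 13680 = 28.05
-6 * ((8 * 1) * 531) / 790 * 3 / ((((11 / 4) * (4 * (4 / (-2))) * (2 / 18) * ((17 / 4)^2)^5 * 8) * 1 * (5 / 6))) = 135300907008 / 43797467487254525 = 0.00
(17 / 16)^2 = 289 / 256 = 1.13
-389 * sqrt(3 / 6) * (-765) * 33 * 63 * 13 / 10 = 1608565959 * sqrt(2) / 4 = 568713948.80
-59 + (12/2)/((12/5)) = -113/2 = -56.50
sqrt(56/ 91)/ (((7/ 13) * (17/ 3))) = 6 * sqrt(26)/ 119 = 0.26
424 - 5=419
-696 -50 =-746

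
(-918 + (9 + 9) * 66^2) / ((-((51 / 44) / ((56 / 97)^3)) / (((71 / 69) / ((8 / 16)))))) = -9447311892480 / 356855143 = -26473.80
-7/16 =-0.44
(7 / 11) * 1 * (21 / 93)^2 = 343 / 10571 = 0.03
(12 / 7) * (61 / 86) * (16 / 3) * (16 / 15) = 31232 / 4515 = 6.92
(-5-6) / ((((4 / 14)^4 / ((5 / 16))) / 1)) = -132055 / 256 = -515.84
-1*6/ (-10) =3/ 5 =0.60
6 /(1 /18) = 108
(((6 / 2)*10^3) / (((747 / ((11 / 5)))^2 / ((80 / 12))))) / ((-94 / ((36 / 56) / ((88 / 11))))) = -3025 / 20398329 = -0.00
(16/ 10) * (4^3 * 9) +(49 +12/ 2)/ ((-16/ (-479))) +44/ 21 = 4318033/ 1680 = 2570.26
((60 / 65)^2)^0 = 1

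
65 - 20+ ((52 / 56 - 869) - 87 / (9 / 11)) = -39035 / 42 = -929.40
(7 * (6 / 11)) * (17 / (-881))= -714 / 9691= -0.07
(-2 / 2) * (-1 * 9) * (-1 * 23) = -207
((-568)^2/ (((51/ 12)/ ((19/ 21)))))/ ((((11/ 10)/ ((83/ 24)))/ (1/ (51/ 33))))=2543890240/ 18207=139720.45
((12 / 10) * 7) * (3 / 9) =14 / 5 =2.80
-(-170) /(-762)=-85 /381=-0.22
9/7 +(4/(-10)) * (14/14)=31/35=0.89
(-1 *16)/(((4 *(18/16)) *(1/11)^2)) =-3872/9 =-430.22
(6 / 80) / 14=3 / 560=0.01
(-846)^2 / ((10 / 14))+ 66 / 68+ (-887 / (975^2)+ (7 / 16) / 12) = 1036352082875069 / 1034280000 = 1002003.41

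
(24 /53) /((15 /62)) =496 /265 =1.87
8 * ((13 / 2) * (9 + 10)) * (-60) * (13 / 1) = -770640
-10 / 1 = -10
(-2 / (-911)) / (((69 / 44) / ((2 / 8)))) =0.00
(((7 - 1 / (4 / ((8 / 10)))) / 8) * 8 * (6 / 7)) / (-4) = -51 / 35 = -1.46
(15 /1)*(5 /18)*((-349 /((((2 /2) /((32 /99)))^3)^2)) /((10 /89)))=-41689368494080 /2824440448203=-14.76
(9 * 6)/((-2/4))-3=-111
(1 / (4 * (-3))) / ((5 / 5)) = -1 / 12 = -0.08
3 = 3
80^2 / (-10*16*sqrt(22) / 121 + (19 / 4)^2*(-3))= -147606835200 / 1548008059 + 2883584000*sqrt(22) / 1548008059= -86.62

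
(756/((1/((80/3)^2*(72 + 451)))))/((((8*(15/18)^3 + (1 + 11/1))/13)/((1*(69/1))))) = 6809530291200/449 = 15165991739.87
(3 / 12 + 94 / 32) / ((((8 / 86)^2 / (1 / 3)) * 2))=31433 / 512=61.39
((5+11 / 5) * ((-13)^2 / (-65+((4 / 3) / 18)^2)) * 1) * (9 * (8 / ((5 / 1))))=-319336992 / 1184525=-269.59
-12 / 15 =-4 / 5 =-0.80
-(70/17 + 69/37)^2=-14160169/395641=-35.79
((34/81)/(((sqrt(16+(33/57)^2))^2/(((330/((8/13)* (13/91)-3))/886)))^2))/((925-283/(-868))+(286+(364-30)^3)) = 3853729264737352/5580038573065160726479192863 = 0.00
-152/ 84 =-38/ 21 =-1.81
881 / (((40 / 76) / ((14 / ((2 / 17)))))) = 1991941 / 10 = 199194.10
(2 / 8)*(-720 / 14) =-90 / 7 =-12.86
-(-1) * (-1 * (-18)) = 18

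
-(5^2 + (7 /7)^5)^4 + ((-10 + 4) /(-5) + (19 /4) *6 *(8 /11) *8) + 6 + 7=-25123779 /55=-456795.98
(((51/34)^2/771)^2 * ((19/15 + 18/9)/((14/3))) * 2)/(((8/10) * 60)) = 21/84542720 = 0.00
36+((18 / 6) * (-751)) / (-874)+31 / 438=3698785 / 95703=38.65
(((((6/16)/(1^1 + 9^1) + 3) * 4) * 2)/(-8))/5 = -243/400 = -0.61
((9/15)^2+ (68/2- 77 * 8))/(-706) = 0.82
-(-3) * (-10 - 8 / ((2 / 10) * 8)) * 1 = -45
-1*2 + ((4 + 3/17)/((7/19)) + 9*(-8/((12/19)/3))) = -39587/119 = -332.66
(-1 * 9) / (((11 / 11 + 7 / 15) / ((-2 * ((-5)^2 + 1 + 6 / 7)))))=25380 / 77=329.61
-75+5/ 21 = -1570/ 21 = -74.76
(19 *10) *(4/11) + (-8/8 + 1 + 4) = 73.09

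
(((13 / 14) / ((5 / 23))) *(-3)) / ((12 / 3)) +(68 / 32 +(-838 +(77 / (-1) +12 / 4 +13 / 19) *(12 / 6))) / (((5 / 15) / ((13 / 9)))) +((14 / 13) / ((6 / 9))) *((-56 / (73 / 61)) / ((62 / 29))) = -504282729779 / 117381810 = -4296.09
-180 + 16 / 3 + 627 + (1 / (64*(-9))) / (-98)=25533313 / 56448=452.33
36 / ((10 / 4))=72 / 5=14.40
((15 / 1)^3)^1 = 3375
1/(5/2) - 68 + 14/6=-65.27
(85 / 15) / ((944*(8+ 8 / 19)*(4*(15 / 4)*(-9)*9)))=-323 / 550540800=-0.00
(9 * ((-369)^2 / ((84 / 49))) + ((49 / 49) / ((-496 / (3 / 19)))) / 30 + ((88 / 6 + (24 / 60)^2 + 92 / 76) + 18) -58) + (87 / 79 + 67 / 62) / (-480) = 53218158563791 / 74449600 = 714821.28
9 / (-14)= -9 / 14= -0.64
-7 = -7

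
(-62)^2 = 3844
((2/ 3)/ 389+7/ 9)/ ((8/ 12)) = 2729/ 2334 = 1.17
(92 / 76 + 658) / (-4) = -12525 / 76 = -164.80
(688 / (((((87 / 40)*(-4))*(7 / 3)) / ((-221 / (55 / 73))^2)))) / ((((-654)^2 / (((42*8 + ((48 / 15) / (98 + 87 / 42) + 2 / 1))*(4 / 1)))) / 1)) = -848036659732290496 / 91993058370675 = -9218.49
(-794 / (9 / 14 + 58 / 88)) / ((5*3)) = -244552 / 6015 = -40.66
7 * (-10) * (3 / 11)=-210 / 11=-19.09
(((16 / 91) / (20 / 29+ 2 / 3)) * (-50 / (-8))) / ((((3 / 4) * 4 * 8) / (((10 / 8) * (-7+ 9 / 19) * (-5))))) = 561875 / 408044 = 1.38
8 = 8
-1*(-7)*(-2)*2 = -28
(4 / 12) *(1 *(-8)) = -8 / 3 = -2.67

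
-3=-3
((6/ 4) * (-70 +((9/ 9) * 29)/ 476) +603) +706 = 1146295/ 952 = 1204.09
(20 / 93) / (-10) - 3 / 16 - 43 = -64295 / 1488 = -43.21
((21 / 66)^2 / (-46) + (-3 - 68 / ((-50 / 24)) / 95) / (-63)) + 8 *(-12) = -35518551561 / 370139000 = -95.96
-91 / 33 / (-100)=0.03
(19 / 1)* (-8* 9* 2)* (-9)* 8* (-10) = -1969920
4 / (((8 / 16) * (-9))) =-8 / 9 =-0.89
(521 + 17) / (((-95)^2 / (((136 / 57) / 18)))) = 36584 / 4629825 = 0.01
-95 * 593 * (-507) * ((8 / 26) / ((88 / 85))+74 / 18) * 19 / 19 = 125909578.56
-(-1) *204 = 204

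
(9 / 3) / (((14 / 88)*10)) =66 / 35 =1.89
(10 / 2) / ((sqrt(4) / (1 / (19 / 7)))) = 35 / 38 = 0.92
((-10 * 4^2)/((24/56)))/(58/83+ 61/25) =-2324000/19539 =-118.94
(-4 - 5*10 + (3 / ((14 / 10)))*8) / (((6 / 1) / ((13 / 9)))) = -559 / 63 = -8.87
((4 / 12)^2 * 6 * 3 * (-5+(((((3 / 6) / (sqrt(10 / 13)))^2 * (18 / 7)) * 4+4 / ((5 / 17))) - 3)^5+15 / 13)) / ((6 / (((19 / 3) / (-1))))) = -6835855807237246 / 6145059375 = -1112414.93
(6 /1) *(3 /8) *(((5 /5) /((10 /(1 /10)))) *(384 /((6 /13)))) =18.72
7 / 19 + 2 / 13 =129 / 247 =0.52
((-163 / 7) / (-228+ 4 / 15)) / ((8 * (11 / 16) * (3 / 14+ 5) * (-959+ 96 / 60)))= -12225 / 3282742694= -0.00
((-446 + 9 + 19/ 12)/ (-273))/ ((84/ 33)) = 57475/ 91728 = 0.63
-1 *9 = -9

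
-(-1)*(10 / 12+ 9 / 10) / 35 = 26 / 525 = 0.05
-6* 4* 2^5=-768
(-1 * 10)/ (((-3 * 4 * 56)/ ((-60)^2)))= 375/ 7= 53.57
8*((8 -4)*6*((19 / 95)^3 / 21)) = 64 / 875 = 0.07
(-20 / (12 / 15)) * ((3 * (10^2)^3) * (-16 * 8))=9600000000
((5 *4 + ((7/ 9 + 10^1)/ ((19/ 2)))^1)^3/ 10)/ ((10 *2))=5900304943/ 125005275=47.20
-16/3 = -5.33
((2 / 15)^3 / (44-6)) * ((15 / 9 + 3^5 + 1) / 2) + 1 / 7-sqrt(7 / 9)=202693 / 1346625-sqrt(7) / 3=-0.73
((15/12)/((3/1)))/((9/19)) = 95/108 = 0.88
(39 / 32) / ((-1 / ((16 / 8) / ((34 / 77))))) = -3003 / 544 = -5.52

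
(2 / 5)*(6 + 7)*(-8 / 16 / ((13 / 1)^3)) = -1 / 845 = -0.00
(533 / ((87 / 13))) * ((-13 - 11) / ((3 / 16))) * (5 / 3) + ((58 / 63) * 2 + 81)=-16907.81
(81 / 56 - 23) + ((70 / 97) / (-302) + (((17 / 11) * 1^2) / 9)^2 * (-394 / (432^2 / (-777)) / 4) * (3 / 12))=-21.55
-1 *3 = -3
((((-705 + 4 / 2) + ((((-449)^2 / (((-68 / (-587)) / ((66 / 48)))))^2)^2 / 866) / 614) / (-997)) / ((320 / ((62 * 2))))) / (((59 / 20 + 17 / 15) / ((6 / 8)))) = -4401847470572096.33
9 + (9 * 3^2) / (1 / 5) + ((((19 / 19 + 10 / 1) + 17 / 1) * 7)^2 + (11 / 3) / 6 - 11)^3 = 56647929387612.89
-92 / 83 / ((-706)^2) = -23 / 10342547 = -0.00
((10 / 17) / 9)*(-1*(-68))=40 / 9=4.44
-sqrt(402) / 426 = -0.05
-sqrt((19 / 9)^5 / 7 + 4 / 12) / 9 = -2 * sqrt(4574290) / 15309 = -0.28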